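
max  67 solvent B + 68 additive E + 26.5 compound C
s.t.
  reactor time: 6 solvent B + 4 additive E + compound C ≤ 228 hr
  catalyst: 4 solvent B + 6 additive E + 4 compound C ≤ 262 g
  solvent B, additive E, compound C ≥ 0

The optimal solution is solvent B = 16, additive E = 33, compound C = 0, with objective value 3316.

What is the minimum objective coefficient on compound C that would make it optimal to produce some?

34.5

Check each constraint at x*: reactor time 228/228 (tight); catalyst 262/262 (tight).
From A_Bᵀ y = c: 6·y_reactor time + 4·y_catalyst = 67; 4·y_reactor time + 6·y_catalyst = 68.
→ y_reactor time = 6.5 and y_catalyst = 7.
compound C enters the basis when its profit ≥ yᵀa₃ = 6.5·1 + 7·4 = 34.5.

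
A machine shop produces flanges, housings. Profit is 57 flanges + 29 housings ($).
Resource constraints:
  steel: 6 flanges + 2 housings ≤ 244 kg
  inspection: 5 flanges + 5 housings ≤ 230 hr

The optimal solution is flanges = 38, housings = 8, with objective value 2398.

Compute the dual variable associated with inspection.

Check each constraint at x*: steel 244/244 (tight); inspection 230/230 (tight).
The binding rows give the dual system: 6·y_steel + 5·y_inspection = 57 and 2·y_steel + 5·y_inspection = 29.
This yields shadow prices y_steel = 7, y_inspection = 3.
Shadow price of inspection = 3.

3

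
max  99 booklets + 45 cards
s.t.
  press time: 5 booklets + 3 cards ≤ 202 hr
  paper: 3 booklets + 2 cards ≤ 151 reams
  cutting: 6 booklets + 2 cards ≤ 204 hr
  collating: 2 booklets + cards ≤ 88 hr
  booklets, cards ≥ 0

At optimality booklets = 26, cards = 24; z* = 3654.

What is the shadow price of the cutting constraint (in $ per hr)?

Check each constraint at x*: press time 202/202 (tight); paper 126/151 (slack 25); cutting 204/204 (tight); collating 76/88 (slack 12).
Slack constraints have shadow price 0 (complementary slackness).
From A_Bᵀ y = c: 5·y_press time + 6·y_cutting = 99; 3·y_press time + 2·y_cutting = 45.
This yields shadow prices y_press time = 9, y_cutting = 9.
Shadow price of cutting = 9.

9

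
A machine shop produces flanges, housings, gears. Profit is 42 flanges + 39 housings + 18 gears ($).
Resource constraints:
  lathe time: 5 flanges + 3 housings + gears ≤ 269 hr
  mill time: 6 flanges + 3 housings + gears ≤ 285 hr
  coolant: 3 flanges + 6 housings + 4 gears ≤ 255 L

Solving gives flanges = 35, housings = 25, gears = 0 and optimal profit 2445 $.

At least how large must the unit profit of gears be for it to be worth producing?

At the optimum: lathe time uses 250 of 269 (slack = 19); mill time uses 285 of 285 (binding); coolant uses 255 of 255 (binding).
Slack constraints have shadow price 0 (complementary slackness).
Dual feasibility on the basic columns requires 6·y_mill time + 3·y_coolant = 42, 3·y_mill time + 6·y_coolant = 39.
Solving: y_mill time = 5, y_coolant = 4.
gears enters the basis when its profit ≥ yᵀa₃ = 5·1 + 4·4 = 21.

21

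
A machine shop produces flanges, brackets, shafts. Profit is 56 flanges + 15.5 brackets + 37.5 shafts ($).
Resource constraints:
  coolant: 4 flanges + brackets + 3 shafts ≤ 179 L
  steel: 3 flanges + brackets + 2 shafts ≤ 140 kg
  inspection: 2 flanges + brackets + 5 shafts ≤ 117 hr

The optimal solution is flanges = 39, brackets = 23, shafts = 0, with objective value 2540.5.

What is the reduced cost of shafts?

-3

Binding: coolant and steel. Non-binding: inspection (16 unused).
Slack constraints have shadow price 0 (complementary slackness).
Dual feasibility on the basic columns requires 4·y_coolant + 3·y_steel = 56, 1·y_coolant + 1·y_steel = 15.5.
→ y_coolant = 9.5 and y_steel = 6.
Reduced cost of shafts: c₃ − yᵀa₃ = 37.5 − (9.5·3 + 6·2) = 37.5 − 40.5 = -3.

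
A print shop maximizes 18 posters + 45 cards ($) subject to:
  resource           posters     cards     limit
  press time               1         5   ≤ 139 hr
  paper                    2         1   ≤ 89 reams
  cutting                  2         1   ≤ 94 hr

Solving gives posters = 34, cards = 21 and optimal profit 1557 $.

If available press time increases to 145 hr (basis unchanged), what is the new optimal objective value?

At the optimum: press time uses 139 of 139 (binding); paper uses 89 of 89 (binding); cutting uses 89 of 94 (slack = 5).
By complementary slackness, y = 0 for the non-binding constraint.
From A_Bᵀ y = c: 1·y_press time + 2·y_paper = 18; 5·y_press time + 1·y_paper = 45.
Solving: y_press time = 8, y_paper = 5.
Δz = y_press time·Δb = 8 × (6) = 48, so new z* = 1557 + 48 = 1605.

1605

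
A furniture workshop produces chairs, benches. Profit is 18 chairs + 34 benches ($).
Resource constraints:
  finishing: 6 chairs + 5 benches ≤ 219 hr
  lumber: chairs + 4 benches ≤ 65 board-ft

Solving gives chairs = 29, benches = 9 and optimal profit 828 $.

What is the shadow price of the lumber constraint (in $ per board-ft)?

Check each constraint at x*: finishing 219/219 (tight); lumber 65/65 (tight).
Dual feasibility on the basic columns requires 6·y_finishing + 1·y_lumber = 18, 5·y_finishing + 4·y_lumber = 34.
This yields shadow prices y_finishing = 2, y_lumber = 6.
Shadow price of lumber = 6.

6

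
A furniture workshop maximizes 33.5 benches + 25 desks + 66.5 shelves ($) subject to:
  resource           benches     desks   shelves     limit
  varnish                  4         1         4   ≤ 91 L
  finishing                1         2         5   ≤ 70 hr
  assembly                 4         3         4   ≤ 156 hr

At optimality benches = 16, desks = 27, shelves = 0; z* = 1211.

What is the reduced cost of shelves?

-5

At the optimum: varnish uses 91 of 91 (binding); finishing uses 70 of 70 (binding); assembly uses 145 of 156 (slack = 11).
By complementary slackness, y = 0 for the non-binding constraint.
Dual feasibility on the basic columns requires 4·y_varnish + 1·y_finishing = 33.5, 1·y_varnish + 2·y_finishing = 25.
Solving: y_varnish = 6, y_finishing = 9.5.
Reduced cost of shelves: c₃ − yᵀa₃ = 66.5 − (6·4 + 9.5·5) = 66.5 − 71.5 = -5.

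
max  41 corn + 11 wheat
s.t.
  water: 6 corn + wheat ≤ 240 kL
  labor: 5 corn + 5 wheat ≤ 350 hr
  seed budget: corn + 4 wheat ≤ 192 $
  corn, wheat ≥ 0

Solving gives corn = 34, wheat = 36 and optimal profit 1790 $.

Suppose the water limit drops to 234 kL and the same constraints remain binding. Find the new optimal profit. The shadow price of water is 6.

1754

Δb = -6, so new z* = 1790 + (6)·(-6) = 1790 − 36 = 1754.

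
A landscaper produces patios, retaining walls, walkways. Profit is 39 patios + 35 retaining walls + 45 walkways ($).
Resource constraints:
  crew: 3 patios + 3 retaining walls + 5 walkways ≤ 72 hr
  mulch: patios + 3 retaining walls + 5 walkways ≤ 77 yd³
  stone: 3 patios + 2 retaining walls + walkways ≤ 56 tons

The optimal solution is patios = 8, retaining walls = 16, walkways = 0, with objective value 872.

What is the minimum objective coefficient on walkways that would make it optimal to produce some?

49

Binding: crew and stone. Non-binding: mulch (21 unused).
Slack constraints have shadow price 0 (complementary slackness).
Dual feasibility on the basic columns requires 3·y_crew + 3·y_stone = 39, 3·y_crew + 2·y_stone = 35.
This yields shadow prices y_crew = 9, y_stone = 4.
walkways enters the basis when its profit ≥ yᵀa₃ = 9·5 + 4·1 = 49.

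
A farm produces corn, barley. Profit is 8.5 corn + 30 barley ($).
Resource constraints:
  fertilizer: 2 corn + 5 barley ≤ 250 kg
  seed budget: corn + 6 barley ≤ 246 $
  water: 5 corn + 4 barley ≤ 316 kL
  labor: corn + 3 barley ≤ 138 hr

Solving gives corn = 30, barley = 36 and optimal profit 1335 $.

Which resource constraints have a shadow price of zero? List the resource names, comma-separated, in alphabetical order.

fertilizer: 240/250 (slack 10)
seed budget: 246/246 (binding)
water: 294/316 (slack 22)
labor: 138/138 (binding)
By complementary slackness, a constraint with positive slack has shadow price 0 → fertilizer, water.

fertilizer, water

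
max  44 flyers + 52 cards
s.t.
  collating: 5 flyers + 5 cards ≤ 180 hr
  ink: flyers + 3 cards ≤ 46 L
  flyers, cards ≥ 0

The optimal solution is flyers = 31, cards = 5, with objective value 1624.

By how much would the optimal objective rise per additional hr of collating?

At the optimum: collating uses 180 of 180 (binding); ink uses 46 of 46 (binding).
Dual feasibility on the basic columns requires 5·y_collating + 1·y_ink = 44, 5·y_collating + 3·y_ink = 52.
Solving: y_collating = 8, y_ink = 4.
Shadow price of collating = 8.

8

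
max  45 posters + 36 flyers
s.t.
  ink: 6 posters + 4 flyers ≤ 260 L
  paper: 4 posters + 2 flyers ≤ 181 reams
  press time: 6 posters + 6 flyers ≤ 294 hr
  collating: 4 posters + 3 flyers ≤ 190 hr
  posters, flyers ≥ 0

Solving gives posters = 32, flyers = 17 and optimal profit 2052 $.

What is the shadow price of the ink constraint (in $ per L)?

Check each constraint at x*: ink 260/260 (tight); paper 162/181 (slack 19); press time 294/294 (tight); collating 179/190 (slack 11).
By complementary slackness, y = 0 for the non-binding constraints.
From A_Bᵀ y = c: 6·y_ink + 6·y_press time = 45; 4·y_ink + 6·y_press time = 36.
Solving: y_ink = 4.5, y_press time = 3.
Shadow price of ink = 4.5.

4.5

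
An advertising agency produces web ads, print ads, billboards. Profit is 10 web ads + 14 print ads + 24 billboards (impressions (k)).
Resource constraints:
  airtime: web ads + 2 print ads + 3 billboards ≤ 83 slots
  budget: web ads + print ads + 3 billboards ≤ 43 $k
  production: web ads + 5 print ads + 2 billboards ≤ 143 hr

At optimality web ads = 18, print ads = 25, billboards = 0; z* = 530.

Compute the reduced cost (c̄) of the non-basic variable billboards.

Check each constraint at x*: airtime 68/83 (slack 15); budget 43/43 (tight); production 143/143 (tight).
Since airtime is not tight, its dual is 0.
The binding rows give the dual system: 1·y_budget + 1·y_production = 10 and 1·y_budget + 5·y_production = 14.
Solving: y_budget = 9, y_production = 1.
Reduced cost of billboards: c₃ − yᵀa₃ = 24 − (9·3 + 1·2) = 24 − 29 = -5.

-5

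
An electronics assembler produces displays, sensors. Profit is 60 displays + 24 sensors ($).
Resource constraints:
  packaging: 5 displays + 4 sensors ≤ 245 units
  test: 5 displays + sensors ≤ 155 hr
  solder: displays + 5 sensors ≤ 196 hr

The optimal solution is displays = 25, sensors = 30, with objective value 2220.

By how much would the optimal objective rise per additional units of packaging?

4

Binding: packaging and test. Non-binding: solder (21 unused).
Slack constraints have shadow price 0 (complementary slackness).
Dual feasibility on the basic columns requires 5·y_packaging + 5·y_test = 60, 4·y_packaging + 1·y_test = 24.
Solving: y_packaging = 4, y_test = 8.
Shadow price of packaging = 4.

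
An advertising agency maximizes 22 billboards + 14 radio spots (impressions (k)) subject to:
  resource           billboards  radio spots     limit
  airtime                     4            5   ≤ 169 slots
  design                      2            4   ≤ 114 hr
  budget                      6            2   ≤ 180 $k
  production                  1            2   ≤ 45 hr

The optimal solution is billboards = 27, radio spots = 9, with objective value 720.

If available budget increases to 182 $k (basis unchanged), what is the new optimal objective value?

Binding: budget and production. Non-binding: airtime (16 unused), design (24 unused).
Slack constraints have shadow price 0 (complementary slackness).
From A_Bᵀ y = c: 6·y_budget + 1·y_production = 22; 2·y_budget + 2·y_production = 14.
This yields shadow prices y_budget = 3, y_production = 4.
Δz = y_budget·Δb = 3 × (2) = 6, so new z* = 720 + 6 = 726.

726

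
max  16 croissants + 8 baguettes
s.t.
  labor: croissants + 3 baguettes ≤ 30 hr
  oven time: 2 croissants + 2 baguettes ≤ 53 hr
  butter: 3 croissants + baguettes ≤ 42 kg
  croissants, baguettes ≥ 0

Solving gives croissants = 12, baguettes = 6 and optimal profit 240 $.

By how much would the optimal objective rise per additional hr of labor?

Check each constraint at x*: labor 30/30 (tight); oven time 36/53 (slack 17); butter 42/42 (tight).
By complementary slackness, y = 0 for the non-binding constraint.
The binding rows give the dual system: 1·y_labor + 3·y_butter = 16 and 3·y_labor + 1·y_butter = 8.
This yields shadow prices y_labor = 1, y_butter = 5.
Shadow price of labor = 1.

1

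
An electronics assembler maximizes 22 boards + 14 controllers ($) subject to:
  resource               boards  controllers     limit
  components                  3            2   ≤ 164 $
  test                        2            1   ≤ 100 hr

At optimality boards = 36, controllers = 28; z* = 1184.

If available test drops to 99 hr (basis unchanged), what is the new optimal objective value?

1182

Check each constraint at x*: components 164/164 (tight); test 100/100 (tight).
Dual feasibility on the basic columns requires 3·y_components + 2·y_test = 22, 2·y_components + 1·y_test = 14.
This yields shadow prices y_components = 6, y_test = 2.
Δz = y_test·Δb = 2 × (-1) = -2, so new z* = 1184 − 2 = 1182.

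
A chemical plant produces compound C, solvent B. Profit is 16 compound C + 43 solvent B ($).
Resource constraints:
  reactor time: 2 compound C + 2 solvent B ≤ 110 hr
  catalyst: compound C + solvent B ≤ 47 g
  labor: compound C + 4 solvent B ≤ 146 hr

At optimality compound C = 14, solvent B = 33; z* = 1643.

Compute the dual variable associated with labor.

At the optimum: reactor time uses 94 of 110 (slack = 16); catalyst uses 47 of 47 (binding); labor uses 146 of 146 (binding).
Slack constraints have shadow price 0 (complementary slackness).
Dual feasibility on the basic columns requires 1·y_catalyst + 1·y_labor = 16, 1·y_catalyst + 4·y_labor = 43.
This yields shadow prices y_catalyst = 7, y_labor = 9.
Shadow price of labor = 9.

9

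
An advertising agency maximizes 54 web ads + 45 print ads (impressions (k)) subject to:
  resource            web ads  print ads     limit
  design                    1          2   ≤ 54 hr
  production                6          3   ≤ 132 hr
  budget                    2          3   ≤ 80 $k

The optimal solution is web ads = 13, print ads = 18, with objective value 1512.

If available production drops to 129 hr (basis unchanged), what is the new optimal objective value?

1494

Binding: production and budget. Non-binding: design (5 unused).
Since design is not tight, its dual is 0.
Dual feasibility on the basic columns requires 6·y_production + 2·y_budget = 54, 3·y_production + 3·y_budget = 45.
→ y_production = 6 and y_budget = 9.
Δz = y_production·Δb = 6 × (-3) = -18, so new z* = 1512 − 18 = 1494.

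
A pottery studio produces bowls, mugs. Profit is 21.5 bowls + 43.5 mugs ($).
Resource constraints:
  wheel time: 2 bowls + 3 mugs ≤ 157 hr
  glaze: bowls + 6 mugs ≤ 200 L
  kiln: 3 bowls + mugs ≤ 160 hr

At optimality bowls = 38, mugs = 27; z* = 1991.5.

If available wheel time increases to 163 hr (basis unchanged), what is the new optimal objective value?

2048.5

Binding: wheel time and glaze. Non-binding: kiln (19 unused).
By complementary slackness, y = 0 for the non-binding constraint.
From A_Bᵀ y = c: 2·y_wheel time + 1·y_glaze = 21.5; 3·y_wheel time + 6·y_glaze = 43.5.
Solving: y_wheel time = 9.5, y_glaze = 2.5.
Δz = y_wheel time·Δb = 9.5 × (6) = 57, so new z* = 1991.5 + 57 = 2048.5.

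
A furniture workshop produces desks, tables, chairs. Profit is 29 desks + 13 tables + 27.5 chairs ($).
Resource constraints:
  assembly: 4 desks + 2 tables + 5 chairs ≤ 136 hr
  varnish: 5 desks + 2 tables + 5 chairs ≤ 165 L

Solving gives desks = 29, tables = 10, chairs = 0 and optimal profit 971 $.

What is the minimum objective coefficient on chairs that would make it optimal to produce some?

32.5

Check each constraint at x*: assembly 136/136 (tight); varnish 165/165 (tight).
From A_Bᵀ y = c: 4·y_assembly + 5·y_varnish = 29; 2·y_assembly + 2·y_varnish = 13.
→ y_assembly = 3.5 and y_varnish = 3.
chairs enters the basis when its profit ≥ yᵀa₃ = 3.5·5 + 3·5 = 32.5.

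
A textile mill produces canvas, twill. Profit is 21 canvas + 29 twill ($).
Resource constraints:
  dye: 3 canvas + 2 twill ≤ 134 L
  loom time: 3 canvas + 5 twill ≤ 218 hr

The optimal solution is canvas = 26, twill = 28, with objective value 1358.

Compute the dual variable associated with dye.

Both dye and loom time are binding at x*.
Dual feasibility on the basic columns requires 3·y_dye + 3·y_loom time = 21, 2·y_dye + 5·y_loom time = 29.
This yields shadow prices y_dye = 2, y_loom time = 5.
Shadow price of dye = 2.

2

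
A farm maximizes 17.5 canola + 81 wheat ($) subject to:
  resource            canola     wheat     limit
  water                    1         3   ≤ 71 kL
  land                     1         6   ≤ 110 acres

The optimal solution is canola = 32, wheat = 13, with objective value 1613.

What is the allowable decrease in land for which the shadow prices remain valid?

39

Binding constraints: water, land. The basis is B = [[1,3],[1,6]] with det 3.
Per unit decrease in land, x* moves by d = (1, -0.3333).
The basis stays optimal until wheat reaches 0; allowable decrease = 39 acres.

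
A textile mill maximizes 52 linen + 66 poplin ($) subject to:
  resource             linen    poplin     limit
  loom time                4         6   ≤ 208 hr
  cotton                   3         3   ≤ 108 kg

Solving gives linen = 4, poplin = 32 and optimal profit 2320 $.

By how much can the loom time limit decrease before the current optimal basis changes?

Binding constraints: loom time, cotton. The basis is B = [[4,6],[3,3]] with det -6.
Per unit decrease in loom time, x* moves by d = (0.5, -0.5).
The basis stays optimal until poplin reaches 0; allowable decrease = 64 hr.

64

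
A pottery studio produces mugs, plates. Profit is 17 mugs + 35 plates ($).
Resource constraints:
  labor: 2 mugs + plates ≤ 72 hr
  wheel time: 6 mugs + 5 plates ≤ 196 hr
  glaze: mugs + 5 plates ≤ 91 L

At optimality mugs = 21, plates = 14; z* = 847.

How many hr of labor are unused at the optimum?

16

labor used = 2·21 + 1·14 = 56; slack = 72 − 56 = 16.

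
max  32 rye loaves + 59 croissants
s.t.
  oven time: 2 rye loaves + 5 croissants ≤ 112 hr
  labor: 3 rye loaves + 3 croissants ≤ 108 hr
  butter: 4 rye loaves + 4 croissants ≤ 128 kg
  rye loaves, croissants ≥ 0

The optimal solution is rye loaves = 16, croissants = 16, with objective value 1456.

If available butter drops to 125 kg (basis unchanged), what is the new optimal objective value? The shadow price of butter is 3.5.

Δb = -3, so new z* = 1456 + (3.5)·(-3) = 1456 − 10.5 = 1445.5.

1445.5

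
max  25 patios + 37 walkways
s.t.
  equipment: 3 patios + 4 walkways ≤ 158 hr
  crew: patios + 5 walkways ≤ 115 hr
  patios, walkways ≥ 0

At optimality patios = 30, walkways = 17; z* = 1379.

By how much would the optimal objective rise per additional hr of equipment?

8

Check each constraint at x*: equipment 158/158 (tight); crew 115/115 (tight).
From A_Bᵀ y = c: 3·y_equipment + 1·y_crew = 25; 4·y_equipment + 5·y_crew = 37.
Solving: y_equipment = 8, y_crew = 1.
Shadow price of equipment = 8.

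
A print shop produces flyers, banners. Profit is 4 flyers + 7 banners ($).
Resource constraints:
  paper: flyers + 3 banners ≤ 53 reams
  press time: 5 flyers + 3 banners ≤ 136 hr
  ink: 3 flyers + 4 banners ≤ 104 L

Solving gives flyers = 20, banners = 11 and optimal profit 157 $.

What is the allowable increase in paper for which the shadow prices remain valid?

25

Binding constraints: paper, ink. The basis is B = [[1,3],[3,4]] with det -5.
Per unit increase in paper, x* moves by d = (-0.8, 0.6).
The basis stays optimal until flyers reaches 0; allowable increase = 25 reams.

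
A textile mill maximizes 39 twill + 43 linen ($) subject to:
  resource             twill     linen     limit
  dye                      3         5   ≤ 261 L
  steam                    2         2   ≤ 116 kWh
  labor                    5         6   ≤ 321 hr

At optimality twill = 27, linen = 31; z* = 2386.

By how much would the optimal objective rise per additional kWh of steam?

At the optimum: dye uses 236 of 261 (slack = 25); steam uses 116 of 116 (binding); labor uses 321 of 321 (binding).
Slack constraints have shadow price 0 (complementary slackness).
Dual feasibility on the basic columns requires 2·y_steam + 5·y_labor = 39, 2·y_steam + 6·y_labor = 43.
Solving: y_steam = 9.5, y_labor = 4.
Shadow price of steam = 9.5.

9.5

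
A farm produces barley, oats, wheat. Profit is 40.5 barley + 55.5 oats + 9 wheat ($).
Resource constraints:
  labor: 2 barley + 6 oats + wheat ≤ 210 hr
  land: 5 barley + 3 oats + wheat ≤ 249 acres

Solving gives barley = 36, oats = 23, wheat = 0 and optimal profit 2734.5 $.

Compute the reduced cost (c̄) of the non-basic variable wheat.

-3

Both labor and land are binding at x*.
From A_Bᵀ y = c: 2·y_labor + 5·y_land = 40.5; 6·y_labor + 3·y_land = 55.5.
→ y_labor = 6.5 and y_land = 5.5.
Reduced cost of wheat: c₃ − yᵀa₃ = 9 − (6.5·1 + 5.5·1) = 9 − 12 = -3.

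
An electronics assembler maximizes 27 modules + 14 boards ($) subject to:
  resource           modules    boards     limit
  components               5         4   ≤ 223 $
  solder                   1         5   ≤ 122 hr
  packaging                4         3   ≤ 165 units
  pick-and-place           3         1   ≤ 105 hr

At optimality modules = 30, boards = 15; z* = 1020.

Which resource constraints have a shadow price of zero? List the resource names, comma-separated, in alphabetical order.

components, solder

components: 210/223 (slack 13)
solder: 105/122 (slack 17)
packaging: 165/165 (binding)
pick-and-place: 105/105 (binding)
By complementary slackness, a constraint with positive slack has shadow price 0 → components, solder.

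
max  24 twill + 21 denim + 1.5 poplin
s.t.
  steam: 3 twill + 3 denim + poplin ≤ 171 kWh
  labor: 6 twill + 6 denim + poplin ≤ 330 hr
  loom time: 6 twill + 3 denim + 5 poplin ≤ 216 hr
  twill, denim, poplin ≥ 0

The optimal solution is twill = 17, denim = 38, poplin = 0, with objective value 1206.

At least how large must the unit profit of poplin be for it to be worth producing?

8

Check each constraint at x*: steam 165/171 (slack 6); labor 330/330 (tight); loom time 216/216 (tight).
Since steam is not tight, its dual is 0.
Dual feasibility on the basic columns requires 6·y_labor + 6·y_loom time = 24, 6·y_labor + 3·y_loom time = 21.
→ y_labor = 3 and y_loom time = 1.
poplin enters the basis when its profit ≥ yᵀa₃ = 3·1 + 1·5 = 8.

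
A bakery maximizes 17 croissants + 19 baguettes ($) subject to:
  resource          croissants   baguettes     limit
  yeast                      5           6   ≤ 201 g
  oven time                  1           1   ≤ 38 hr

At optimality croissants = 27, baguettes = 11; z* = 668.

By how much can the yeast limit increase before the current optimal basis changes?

Binding constraints: yeast, oven time. The basis is B = [[5,6],[1,1]] with det -1.
Per unit increase in yeast, x* moves by d = (-1, 1).
The basis stays optimal until croissants reaches 0; allowable increase = 27 g.

27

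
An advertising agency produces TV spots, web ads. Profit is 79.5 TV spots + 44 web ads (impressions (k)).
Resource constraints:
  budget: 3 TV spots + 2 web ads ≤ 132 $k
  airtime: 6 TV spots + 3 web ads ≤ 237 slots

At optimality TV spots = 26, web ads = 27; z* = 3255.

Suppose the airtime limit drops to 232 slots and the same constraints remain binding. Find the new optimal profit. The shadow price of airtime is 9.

3210

Δb = -5, so new z* = 3255 + (9)·(-5) = 3255 − 45 = 3210.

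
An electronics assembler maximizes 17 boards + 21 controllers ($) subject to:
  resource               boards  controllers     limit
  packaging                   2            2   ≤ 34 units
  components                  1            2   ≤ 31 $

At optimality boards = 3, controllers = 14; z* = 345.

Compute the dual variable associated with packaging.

6.5

Check each constraint at x*: packaging 34/34 (tight); components 31/31 (tight).
Dual feasibility on the basic columns requires 2·y_packaging + 1·y_components = 17, 2·y_packaging + 2·y_components = 21.
Solving: y_packaging = 6.5, y_components = 4.
Shadow price of packaging = 6.5.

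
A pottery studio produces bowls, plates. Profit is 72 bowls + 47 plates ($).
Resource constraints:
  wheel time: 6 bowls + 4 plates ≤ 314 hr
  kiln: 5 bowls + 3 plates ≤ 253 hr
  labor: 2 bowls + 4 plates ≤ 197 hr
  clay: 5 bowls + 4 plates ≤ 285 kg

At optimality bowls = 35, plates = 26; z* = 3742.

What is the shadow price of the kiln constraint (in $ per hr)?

Check each constraint at x*: wheel time 314/314 (tight); kiln 253/253 (tight); labor 174/197 (slack 23); clay 279/285 (slack 6).
By complementary slackness, y = 0 for the non-binding constraints.
From A_Bᵀ y = c: 6·y_wheel time + 5·y_kiln = 72; 4·y_wheel time + 3·y_kiln = 47.
→ y_wheel time = 9.5 and y_kiln = 3.
Shadow price of kiln = 3.

3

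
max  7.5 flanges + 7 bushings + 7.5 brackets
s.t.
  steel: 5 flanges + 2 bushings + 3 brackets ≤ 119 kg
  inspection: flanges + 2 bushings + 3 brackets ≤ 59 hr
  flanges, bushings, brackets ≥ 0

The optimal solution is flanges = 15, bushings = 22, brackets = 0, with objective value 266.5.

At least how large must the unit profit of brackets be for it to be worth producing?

10.5

Check each constraint at x*: steel 119/119 (tight); inspection 59/59 (tight).
Dual feasibility on the basic columns requires 5·y_steel + 1·y_inspection = 7.5, 2·y_steel + 2·y_inspection = 7.
This yields shadow prices y_steel = 1, y_inspection = 2.5.
brackets enters the basis when its profit ≥ yᵀa₃ = 1·3 + 2.5·3 = 10.5.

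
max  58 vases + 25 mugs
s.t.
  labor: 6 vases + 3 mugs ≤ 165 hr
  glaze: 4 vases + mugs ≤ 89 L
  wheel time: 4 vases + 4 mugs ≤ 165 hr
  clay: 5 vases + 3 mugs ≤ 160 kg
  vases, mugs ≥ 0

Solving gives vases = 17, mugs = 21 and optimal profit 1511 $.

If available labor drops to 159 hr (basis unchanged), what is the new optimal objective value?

Binding: labor and glaze. Non-binding: wheel time (13 unused), clay (12 unused).
Since wheel time, clay are not tight, their duals are 0.
The binding rows give the dual system: 6·y_labor + 4·y_glaze = 58 and 3·y_labor + 1·y_glaze = 25.
This yields shadow prices y_labor = 7, y_glaze = 4.
Δz = y_labor·Δb = 7 × (-6) = -42, so new z* = 1511 − 42 = 1469.

1469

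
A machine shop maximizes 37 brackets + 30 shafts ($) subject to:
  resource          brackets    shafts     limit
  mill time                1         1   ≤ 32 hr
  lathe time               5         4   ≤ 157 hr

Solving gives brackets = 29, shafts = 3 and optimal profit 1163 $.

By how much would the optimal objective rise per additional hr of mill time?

Both mill time and lathe time are binding at x*.
The binding rows give the dual system: 1·y_mill time + 5·y_lathe time = 37 and 1·y_mill time + 4·y_lathe time = 30.
This yields shadow prices y_mill time = 2, y_lathe time = 7.
Shadow price of mill time = 2.

2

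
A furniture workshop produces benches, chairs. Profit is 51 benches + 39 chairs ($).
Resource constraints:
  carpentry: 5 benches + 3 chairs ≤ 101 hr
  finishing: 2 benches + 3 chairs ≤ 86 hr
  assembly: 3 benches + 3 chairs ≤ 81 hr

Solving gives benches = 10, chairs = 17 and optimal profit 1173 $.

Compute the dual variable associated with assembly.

At the optimum: carpentry uses 101 of 101 (binding); finishing uses 71 of 86 (slack = 15); assembly uses 81 of 81 (binding).
Since finishing is not tight, its dual is 0.
The binding rows give the dual system: 5·y_carpentry + 3·y_assembly = 51 and 3·y_carpentry + 3·y_assembly = 39.
→ y_carpentry = 6 and y_assembly = 7.
Shadow price of assembly = 7.

7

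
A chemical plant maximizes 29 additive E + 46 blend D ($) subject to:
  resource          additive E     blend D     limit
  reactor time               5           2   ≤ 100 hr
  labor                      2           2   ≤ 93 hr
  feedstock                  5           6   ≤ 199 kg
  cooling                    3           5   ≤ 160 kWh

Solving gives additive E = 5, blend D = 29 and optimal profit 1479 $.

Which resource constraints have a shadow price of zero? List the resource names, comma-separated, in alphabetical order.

reactor time: 83/100 (slack 17)
labor: 68/93 (slack 25)
feedstock: 199/199 (binding)
cooling: 160/160 (binding)
By complementary slackness, a constraint with positive slack has shadow price 0 → labor, reactor time.

labor, reactor time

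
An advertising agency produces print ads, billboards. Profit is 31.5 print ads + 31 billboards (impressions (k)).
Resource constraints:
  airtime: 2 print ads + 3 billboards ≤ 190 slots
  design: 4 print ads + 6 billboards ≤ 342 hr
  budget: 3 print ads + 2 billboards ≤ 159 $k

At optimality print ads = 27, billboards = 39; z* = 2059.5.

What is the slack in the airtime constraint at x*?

19

airtime used = 2·27 + 3·39 = 171; slack = 190 − 171 = 19.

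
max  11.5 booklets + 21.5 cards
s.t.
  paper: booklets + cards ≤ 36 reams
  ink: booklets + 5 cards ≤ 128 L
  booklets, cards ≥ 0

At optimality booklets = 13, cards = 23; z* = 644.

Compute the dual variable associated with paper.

At the optimum: paper uses 36 of 36 (binding); ink uses 128 of 128 (binding).
Dual feasibility on the basic columns requires 1·y_paper + 1·y_ink = 11.5, 1·y_paper + 5·y_ink = 21.5.
Solving: y_paper = 9, y_ink = 2.5.
Shadow price of paper = 9.

9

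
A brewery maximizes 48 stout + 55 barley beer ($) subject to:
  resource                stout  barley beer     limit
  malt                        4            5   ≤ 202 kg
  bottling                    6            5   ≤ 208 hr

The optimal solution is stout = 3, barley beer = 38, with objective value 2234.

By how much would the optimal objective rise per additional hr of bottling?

2

Check each constraint at x*: malt 202/202 (tight); bottling 208/208 (tight).
From A_Bᵀ y = c: 4·y_malt + 6·y_bottling = 48; 5·y_malt + 5·y_bottling = 55.
This yields shadow prices y_malt = 9, y_bottling = 2.
Shadow price of bottling = 2.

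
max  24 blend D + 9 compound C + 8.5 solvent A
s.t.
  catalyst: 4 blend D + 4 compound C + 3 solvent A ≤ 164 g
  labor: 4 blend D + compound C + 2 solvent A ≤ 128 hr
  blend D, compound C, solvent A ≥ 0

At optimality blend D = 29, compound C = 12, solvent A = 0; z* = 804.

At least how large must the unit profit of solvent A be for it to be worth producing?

At the optimum: catalyst uses 164 of 164 (binding); labor uses 128 of 128 (binding).
The binding rows give the dual system: 4·y_catalyst + 4·y_labor = 24 and 4·y_catalyst + 1·y_labor = 9.
Solving: y_catalyst = 1, y_labor = 5.
solvent A enters the basis when its profit ≥ yᵀa₃ = 1·3 + 5·2 = 13.

13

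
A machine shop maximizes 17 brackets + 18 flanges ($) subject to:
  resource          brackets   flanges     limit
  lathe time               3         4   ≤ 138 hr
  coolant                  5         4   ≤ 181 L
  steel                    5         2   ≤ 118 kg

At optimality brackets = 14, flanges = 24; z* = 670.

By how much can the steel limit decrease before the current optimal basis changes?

49

Binding constraints: lathe time, steel. The basis is B = [[3,4],[5,2]] with det -14.
Per unit decrease in steel, x* moves by d = (-0.2857, 0.2143).
The basis stays optimal until brackets reaches 0; allowable decrease = 49 kg.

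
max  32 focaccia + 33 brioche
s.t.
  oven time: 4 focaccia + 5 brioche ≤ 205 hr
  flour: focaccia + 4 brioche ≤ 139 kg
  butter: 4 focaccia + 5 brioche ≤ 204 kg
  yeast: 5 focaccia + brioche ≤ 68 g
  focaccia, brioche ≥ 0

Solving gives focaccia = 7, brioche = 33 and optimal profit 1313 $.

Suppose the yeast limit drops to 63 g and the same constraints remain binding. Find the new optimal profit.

At the optimum: oven time uses 193 of 205 (slack = 12); flour uses 139 of 139 (binding); butter uses 193 of 204 (slack = 11); yeast uses 68 of 68 (binding).
Since oven time, butter are not tight, their duals are 0.
Dual feasibility on the basic columns requires 1·y_flour + 5·y_yeast = 32, 4·y_flour + 1·y_yeast = 33.
→ y_flour = 7 and y_yeast = 5.
Δz = y_yeast·Δb = 5 × (-5) = -25, so new z* = 1313 − 25 = 1288.

1288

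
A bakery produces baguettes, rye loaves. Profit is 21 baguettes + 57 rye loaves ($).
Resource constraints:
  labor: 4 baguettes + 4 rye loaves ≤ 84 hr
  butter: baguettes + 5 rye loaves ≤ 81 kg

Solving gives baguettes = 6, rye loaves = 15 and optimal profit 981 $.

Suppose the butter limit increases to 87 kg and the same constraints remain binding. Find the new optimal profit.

1035

At the optimum: labor uses 84 of 84 (binding); butter uses 81 of 81 (binding).
The binding rows give the dual system: 4·y_labor + 1·y_butter = 21 and 4·y_labor + 5·y_butter = 57.
→ y_labor = 3 and y_butter = 9.
Δz = y_butter·Δb = 9 × (6) = 54, so new z* = 981 + 54 = 1035.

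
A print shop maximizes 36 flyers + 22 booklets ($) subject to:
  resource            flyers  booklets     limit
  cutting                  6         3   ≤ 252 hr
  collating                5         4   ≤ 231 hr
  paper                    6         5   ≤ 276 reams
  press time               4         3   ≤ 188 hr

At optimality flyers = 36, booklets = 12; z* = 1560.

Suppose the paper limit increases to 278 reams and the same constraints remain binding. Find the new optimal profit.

1564

Binding: cutting and paper. Non-binding: collating (3 unused), press time (8 unused).
Since collating, press time are not tight, their duals are 0.
Dual feasibility on the basic columns requires 6·y_cutting + 6·y_paper = 36, 3·y_cutting + 5·y_paper = 22.
This yields shadow prices y_cutting = 4, y_paper = 2.
Δz = y_paper·Δb = 2 × (2) = 4, so new z* = 1560 + 4 = 1564.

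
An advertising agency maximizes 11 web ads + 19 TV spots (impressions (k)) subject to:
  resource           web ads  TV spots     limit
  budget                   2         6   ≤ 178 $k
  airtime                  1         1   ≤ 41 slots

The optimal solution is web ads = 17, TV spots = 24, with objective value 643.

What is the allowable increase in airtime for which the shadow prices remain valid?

48

Binding constraints: budget, airtime. The basis is B = [[2,6],[1,1]] with det -4.
Per unit increase in airtime, x* moves by d = (1.5, -0.5).
The basis stays optimal until TV spots reaches 0; allowable increase = 48 slots.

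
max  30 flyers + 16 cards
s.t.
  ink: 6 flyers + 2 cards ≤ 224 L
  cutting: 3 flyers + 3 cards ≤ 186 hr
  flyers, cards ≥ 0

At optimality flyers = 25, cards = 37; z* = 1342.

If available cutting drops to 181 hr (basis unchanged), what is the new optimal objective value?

1327

Check each constraint at x*: ink 224/224 (tight); cutting 186/186 (tight).
The binding rows give the dual system: 6·y_ink + 3·y_cutting = 30 and 2·y_ink + 3·y_cutting = 16.
Solving: y_ink = 3.5, y_cutting = 3.
Δz = y_cutting·Δb = 3 × (-5) = -15, so new z* = 1342 − 15 = 1327.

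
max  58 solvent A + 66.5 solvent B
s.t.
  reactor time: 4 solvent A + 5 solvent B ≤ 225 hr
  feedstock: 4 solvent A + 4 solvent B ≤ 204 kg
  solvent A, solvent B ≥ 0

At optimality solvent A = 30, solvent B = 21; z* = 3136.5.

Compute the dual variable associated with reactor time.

8.5

Both reactor time and feedstock are binding at x*.
The binding rows give the dual system: 4·y_reactor time + 4·y_feedstock = 58 and 5·y_reactor time + 4·y_feedstock = 66.5.
This yields shadow prices y_reactor time = 8.5, y_feedstock = 6.
Shadow price of reactor time = 8.5.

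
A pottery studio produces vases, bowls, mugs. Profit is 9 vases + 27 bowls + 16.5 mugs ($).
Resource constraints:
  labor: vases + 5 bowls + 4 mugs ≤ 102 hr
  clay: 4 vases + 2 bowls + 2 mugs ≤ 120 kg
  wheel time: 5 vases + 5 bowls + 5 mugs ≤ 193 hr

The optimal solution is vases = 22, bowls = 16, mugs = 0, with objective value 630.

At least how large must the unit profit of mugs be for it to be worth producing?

22

At the optimum: labor uses 102 of 102 (binding); clay uses 120 of 120 (binding); wheel time uses 190 of 193 (slack = 3).
Since wheel time is not tight, its dual is 0.
From A_Bᵀ y = c: 1·y_labor + 4·y_clay = 9; 5·y_labor + 2·y_clay = 27.
→ y_labor = 5 and y_clay = 1.
mugs enters the basis when its profit ≥ yᵀa₃ = 5·4 + 1·2 = 22.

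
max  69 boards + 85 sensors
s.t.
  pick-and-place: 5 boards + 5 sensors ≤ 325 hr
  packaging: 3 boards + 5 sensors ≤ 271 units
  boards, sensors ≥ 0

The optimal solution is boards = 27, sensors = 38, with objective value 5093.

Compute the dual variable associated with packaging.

8

Both pick-and-place and packaging are binding at x*.
Dual feasibility on the basic columns requires 5·y_pick-and-place + 3·y_packaging = 69, 5·y_pick-and-place + 5·y_packaging = 85.
This yields shadow prices y_pick-and-place = 9, y_packaging = 8.
Shadow price of packaging = 8.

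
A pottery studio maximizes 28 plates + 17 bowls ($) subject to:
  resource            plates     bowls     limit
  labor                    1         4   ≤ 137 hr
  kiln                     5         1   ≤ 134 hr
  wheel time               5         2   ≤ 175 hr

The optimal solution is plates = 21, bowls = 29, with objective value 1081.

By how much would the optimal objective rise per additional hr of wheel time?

Check each constraint at x*: labor 137/137 (tight); kiln 134/134 (tight); wheel time 163/175 (slack 12).
By complementary slackness, y = 0 for the non-binding constraint.
From A_Bᵀ y = c: 1·y_labor + 5·y_kiln = 28; 4·y_labor + 1·y_kiln = 17.
This yields shadow prices y_labor = 3, y_kiln = 5.
Shadow price of wheel time = 0.

0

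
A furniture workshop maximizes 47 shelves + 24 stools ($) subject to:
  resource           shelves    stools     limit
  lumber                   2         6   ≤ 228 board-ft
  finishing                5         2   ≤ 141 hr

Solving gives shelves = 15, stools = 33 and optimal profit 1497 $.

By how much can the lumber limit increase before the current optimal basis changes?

Binding constraints: lumber, finishing. The basis is B = [[2,6],[5,2]] with det -26.
Per unit increase in lumber, x* moves by d = (-0.0769, 0.1923).
The basis stays optimal until shelves reaches 0; allowable increase = 195 board-ft.

195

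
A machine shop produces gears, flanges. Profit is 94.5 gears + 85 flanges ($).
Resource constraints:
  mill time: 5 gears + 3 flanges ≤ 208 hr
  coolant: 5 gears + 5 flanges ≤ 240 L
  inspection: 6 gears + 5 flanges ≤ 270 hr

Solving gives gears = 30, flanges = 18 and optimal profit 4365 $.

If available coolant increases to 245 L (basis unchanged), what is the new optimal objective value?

4402.5

Check each constraint at x*: mill time 204/208 (slack 4); coolant 240/240 (tight); inspection 270/270 (tight).
Slack constraints have shadow price 0 (complementary slackness).
From A_Bᵀ y = c: 5·y_coolant + 6·y_inspection = 94.5; 5·y_coolant + 5·y_inspection = 85.
Solving: y_coolant = 7.5, y_inspection = 9.5.
Δz = y_coolant·Δb = 7.5 × (5) = 37.5, so new z* = 4365 + 37.5 = 4402.5.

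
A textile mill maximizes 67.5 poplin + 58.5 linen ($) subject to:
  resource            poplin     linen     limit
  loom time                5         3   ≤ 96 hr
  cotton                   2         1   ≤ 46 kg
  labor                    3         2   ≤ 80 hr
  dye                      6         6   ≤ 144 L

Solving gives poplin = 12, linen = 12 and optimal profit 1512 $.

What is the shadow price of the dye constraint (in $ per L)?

7.5

At the optimum: loom time uses 96 of 96 (binding); cotton uses 36 of 46 (slack = 10); labor uses 60 of 80 (slack = 20); dye uses 144 of 144 (binding).
By complementary slackness, y = 0 for the non-binding constraints.
From A_Bᵀ y = c: 5·y_loom time + 6·y_dye = 67.5; 3·y_loom time + 6·y_dye = 58.5.
Solving: y_loom time = 4.5, y_dye = 7.5.
Shadow price of dye = 7.5.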